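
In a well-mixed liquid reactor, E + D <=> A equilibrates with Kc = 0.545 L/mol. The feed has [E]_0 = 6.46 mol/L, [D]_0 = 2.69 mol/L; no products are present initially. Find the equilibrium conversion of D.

Let X = conversion of D; extent ξ = 2.69·X mol/L.
Concentrations: [E] = 6.46 − 2.69X; [D] = 2.69 − 2.69X; [A] = 2.69X.
Kc = [A] / ([E] [D]).
Setting equal to 0.545 and solving for X on (0,1) gives X = 0.712.

X = 0.712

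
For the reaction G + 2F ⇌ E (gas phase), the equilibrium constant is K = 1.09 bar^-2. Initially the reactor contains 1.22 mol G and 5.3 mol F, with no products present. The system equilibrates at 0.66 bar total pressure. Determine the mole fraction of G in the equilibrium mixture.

y_G = 0.158

Basis: 1.22 mol G initially; let X = conversion of G. Extent ξ = 1.22X.
Species balance: n_G = 1.22 − 1.22X; n_F = 5.3 − 2.44X; n_E = 1.22X.
n_T = Σnᵢ = 6.52 − 2.44X.
Mole fractions y_i = n_i/n_T; K = p_E / (p_G p_F^2) with p_i = y_i·P.
Equating to 1.09 bar^-2 and solving on 0 < X < 1: X = 0.231.
Then n_G = 0.938, n_T = 5.96, so y_G = 0.158.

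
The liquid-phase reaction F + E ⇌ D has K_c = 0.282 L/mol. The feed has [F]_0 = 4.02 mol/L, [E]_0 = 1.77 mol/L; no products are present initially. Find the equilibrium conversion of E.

Let X = conversion of E; extent ξ = 1.77·X mol/L.
Concentrations: [F] = 4.02 − 1.77X; [E] = 1.77 − 1.77X; [D] = 1.77X.
K_c = [D] / ([F] [E]).
Setting equal to 0.282 and solving for X on (0,1) gives X = 0.473.

X = 0.473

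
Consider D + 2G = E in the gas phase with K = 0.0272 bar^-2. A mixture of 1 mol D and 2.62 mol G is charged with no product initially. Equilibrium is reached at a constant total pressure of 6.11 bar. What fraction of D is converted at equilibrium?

Take 1 mol D as basis and let X be its fractional conversion, so ξ = X.
At extent ξ: n_D = 1 − X; n_G = 2.62 − 2X; n_E = X.
Total moles n_T = 3.62 − 2X.
Mole fractions y_i = n_i/n_T; K = p_E / (p_D p_G^2) with p_i = y_i·P.
Equating to 0.0272 bar^-2 and solving on 0 < X < 1: X = 0.311.

X = 0.311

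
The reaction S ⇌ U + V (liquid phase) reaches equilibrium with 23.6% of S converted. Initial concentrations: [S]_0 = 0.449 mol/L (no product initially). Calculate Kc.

Kc = 0.0327 mol/L

Let X = conversion of S.
Concentrations: [S] = 0.449 − 0.449X; [U] = 0.449X; [V] = 0.449X.
At X = 0.236: [S] = 0.343, [U] = 0.106, [V] = 0.106.
Kc = [U] [V] / ([S]) = 0.0327 mol/L.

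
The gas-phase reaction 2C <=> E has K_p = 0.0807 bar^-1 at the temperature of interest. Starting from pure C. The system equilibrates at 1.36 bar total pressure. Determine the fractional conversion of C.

Basis: 1 mol C initially; let X = conversion of C. Extent ξ = 0.5X.
Species balance: n_C = 1 − X; n_E = 0.5X.
Total moles n_T = 1 − 0.5X.
y_i = n_i/n_T, p_i = y_i·P. K_p = p_E / (p_C^2).
Equating to 0.0807 bar^-1 and solving on 0 < X < 1: X = 0.166.

X = 0.166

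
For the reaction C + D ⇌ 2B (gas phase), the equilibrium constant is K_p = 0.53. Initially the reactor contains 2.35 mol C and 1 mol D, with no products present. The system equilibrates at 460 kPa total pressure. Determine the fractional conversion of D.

X = 0.396

Basis: 1 mol D initially; let X = conversion of D. Extent ξ = X.
Species balance: n_C = 2.35 − X; n_D = 1 − X; n_B = 2X.
n_T stays at 3.35 (no change in mole number).
Mole fractions y_i = n_i/n_T; K_p = p_B^2 / (p_C p_D) with p_i = y_i·P.
This yields a degree-2 equation in X; solving on (0,1), X = 0.396.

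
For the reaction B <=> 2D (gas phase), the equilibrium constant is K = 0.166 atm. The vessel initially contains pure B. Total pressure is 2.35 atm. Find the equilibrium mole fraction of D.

y_D = 0.233

Take 1 mol B as basis and let X be its fractional conversion, so ξ = X.
At extent ξ: n_B = 1 − X; n_D = 2X.
Summing: n_T = 1 + X.
y_i = n_i/n_T, p_i = y_i·P. K = p_D^2 / (p_B).
Setting this equal to 0.166 atm and taking the physical root (0 < X < 1) gives X = 0.132.
Then n_D = 0.263, n_T = 1.13, so y_D = 0.233.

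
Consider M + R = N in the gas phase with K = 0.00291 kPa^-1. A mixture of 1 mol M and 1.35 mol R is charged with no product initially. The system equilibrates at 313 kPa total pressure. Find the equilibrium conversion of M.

X = 0.316

Take 1 mol M as basis and let X be its fractional conversion, so ξ = X.
Species balance: n_M = 1 − X; n_R = 1.35 − X; n_N = X.
Summing: n_T = 2.35 − X.
Mole fractions y_i = n_i/n_T; K = p_N / (p_M p_R) with p_i = y_i·P.
This yields a degree-2 equation in X; solving on (0,1), X = 0.316.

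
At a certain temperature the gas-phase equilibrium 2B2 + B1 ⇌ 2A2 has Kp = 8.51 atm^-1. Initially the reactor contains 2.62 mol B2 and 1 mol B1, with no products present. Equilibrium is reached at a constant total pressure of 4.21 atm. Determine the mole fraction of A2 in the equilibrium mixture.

y_A2 = 0.570

Take 1 mol B1 as basis and let X be its fractional conversion, so ξ = X.
Mole table: n_B2 = 2.62 − 2X; n_B1 = 1 − X; n_A2 = 2X.
Summing: n_T = 3.62 − X.
Mole fractions y_i = n_i/n_T; Kp = p_A2^2 / (p_B2^2 p_B1) with p_i = y_i·P.
Substituting and setting equal to 8.51 atm^-1 gives a polynomial in X; the root in (0,1) is X = 0.803.
Then n_A2 = 1.61, n_T = 2.82, so y_A2 = 0.570.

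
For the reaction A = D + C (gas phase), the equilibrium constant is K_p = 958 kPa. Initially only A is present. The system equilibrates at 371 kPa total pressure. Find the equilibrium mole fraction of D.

Let X = conversion of A (basis 1 mol A); extent of reaction ξ = X.
Moles: n_A = 1 − X; n_D = X; n_C = X.
Total moles n_T = 1 + X.
Mole fractions y_i = n_i/n_T; K_p = p_D p_C / (p_A) with p_i = y_i·P.
Substituting and setting equal to 958 kPa gives a polynomial in X; the root in (0,1) is X = 0.849.
Then n_D = 0.849, n_T = 1.85, so y_D = 0.459.

y_D = 0.459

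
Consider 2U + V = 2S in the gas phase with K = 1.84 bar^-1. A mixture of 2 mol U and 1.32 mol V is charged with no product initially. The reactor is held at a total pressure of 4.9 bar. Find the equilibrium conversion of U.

X = 0.606

Basis: 2 mol U initially; let X = conversion of U. Extent ξ = X.
Moles: n_U = 2 − 2X; n_V = 1.32 − X; n_S = 2X.
Summing: n_T = 3.32 − X.
y_i = n_i/n_T, p_i = y_i·P. K = p_S^2 / (p_U^2 p_V).
Setting this equal to 1.84 bar^-1 and taking the physical root (0 < X < 1) gives X = 0.606.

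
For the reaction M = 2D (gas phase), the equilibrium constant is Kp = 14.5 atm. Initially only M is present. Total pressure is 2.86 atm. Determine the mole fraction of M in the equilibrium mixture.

y_M = 0.144

Let X = conversion of M (basis 1 mol M); extent of reaction ξ = X.
At extent ξ: n_M = 1 − X; n_D = 2X.
Summing: n_T = 1 + X.
y_i = n_i/n_T, p_i = y_i·P. Kp = p_D^2 / (p_M).
Equating to 14.5 atm and solving on 0 < X < 1: X = 0.748.
Then n_M = 0.252, n_T = 1.75, so y_M = 0.144.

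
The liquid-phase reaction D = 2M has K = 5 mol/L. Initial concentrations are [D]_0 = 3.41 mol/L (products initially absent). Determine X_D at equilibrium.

Let X = conversion of D; extent ξ = 3.41·X mol/L.
Concentrations: [D] = 3.41 − 3.41X; [M] = 6.82X.
K = [M]^2 / ([D]).
Solving K = 5 for X ∈ (0,1): X = 0.449.

X = 0.449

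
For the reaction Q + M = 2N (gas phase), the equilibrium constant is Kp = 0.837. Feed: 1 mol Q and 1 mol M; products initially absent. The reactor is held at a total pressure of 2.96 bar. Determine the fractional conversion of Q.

Take 1 mol Q as basis and let X be its fractional conversion, so ξ = X.
At extent ξ: n_Q = 1 − X; n_M = 1 − X; n_N = 2X.
Total moles n_T = 2 (Δν = 0, constant).
y_i = n_i/n_T, p_i = y_i·P. Kp = p_N^2 / (p_Q p_M).
Setting this equal to 0.837 and taking the physical root (0 < X < 1) gives X = 0.314.

X = 0.314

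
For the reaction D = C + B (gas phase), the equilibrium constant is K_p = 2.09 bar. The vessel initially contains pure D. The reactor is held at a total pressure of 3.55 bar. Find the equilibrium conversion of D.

X = 0.609

Let X = conversion of D (basis 1 mol D); extent of reaction ξ = X.
Species balance: n_D = 1 − X; n_C = X; n_B = X.
Total moles n_T = 1 + X.
Mole fractions y_i = n_i/n_T; K_p = p_C p_B / (p_D) with p_i = y_i·P.
Setting this equal to 2.09 bar and taking the physical root (0 < X < 1) gives X = 0.609.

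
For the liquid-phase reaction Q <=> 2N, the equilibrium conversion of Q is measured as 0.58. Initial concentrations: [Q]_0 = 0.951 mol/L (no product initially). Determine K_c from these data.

Let X = conversion of Q.
Concentrations: [Q] = 0.951 − 0.951X; [N] = 1.9X.
At X = 0.58: [Q] = 0.399, [N] = 1.1.
K_c = [N]^2 / ([Q]) = 3.05 mol/L.

K_c = 3.05 mol/L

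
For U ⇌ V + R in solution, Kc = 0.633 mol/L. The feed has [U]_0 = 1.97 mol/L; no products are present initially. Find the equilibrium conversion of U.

Let X = conversion of U; extent ξ = 1.97·X mol/L.
Concentrations: [U] = 1.97 − 1.97X; [V] = 1.97X; [R] = 1.97X.
Kc = [V] [R] / ([U]).
Setting equal to 0.633 and solving for X on (0,1) gives X = 0.429.

X = 0.429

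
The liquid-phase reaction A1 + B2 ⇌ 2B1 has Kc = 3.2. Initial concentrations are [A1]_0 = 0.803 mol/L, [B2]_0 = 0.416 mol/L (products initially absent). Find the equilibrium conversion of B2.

Let X = conversion of B2; extent ξ = 0.416·X mol/L.
Concentrations: [A1] = 0.803 − 0.416X; [B2] = 0.416 − 0.416X; [B1] = 0.832X.
Kc = [B1]^2 / ([A1] [B2]).
This equals 3.2 at X = 0.625 (the root in 0 < X < 1).

X = 0.625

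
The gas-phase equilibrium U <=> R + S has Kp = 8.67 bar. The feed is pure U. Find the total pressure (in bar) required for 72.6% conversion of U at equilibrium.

Let X = conversion of U (basis 1 mol U); extent of reaction ξ = X.
Species balance: n_U = 1 − X; n_R = X; n_S = X.
Total moles n_T = 1 + X.
Kp = p_R p_S / (p_U) with p_i = (n_i/n_T)·P.
At X = 0.726: the mole-fraction product g(X) = Π y_i^ν_i = 1.115. Since Kp = g(X)·P^{1}, P = (Kp/g)^(1/1) = (8.67/1.115)^(1/1) = 7.78 bar.

P = 7.78 bar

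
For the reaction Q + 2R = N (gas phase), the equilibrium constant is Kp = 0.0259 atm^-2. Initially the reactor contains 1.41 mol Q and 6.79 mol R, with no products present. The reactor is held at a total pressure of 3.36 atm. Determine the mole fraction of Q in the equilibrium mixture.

y_Q = 0.152

Basis: 1.41 mol Q initially; let X = conversion of Q. Extent ξ = 1.41X.
Species balance: n_Q = 1.41 − 1.41X; n_R = 6.79 − 2.82X; n_N = 1.41X.
Total moles n_T = 8.2 − 2.82X.
y_i = n_i/n_T, p_i = y_i·P. Kp = p_N / (p_Q p_R^2).
Substituting and setting equal to 0.0259 atm^-2 gives a polynomial in X; the root in (0,1) is X = 0.164.
Then n_Q = 1.18, n_T = 7.74, so y_Q = 0.152.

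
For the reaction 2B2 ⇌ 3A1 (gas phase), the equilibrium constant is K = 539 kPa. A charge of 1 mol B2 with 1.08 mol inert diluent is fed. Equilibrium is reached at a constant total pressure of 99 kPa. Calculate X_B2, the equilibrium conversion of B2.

X = 0.703

Let X = conversion of B2 (basis 1 mol B2); extent of reaction ξ = 0.5X.
Moles: n_B2 = 1 − X; n_A1 = 1.5X; n_I = 1.08 (inert).
n_T = Σnᵢ = 2.08 + 0.5X.
Mole fractions y_i = n_i/n_T; K = p_A1^3 / (p_B2^2) with p_i = y_i·P.
Substituting and setting equal to 539 kPa gives a polynomial in X; the root in (0,1) is X = 0.703.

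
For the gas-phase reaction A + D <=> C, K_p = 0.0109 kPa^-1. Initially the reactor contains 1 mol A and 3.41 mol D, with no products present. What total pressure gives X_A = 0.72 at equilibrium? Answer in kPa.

P = 324 kPa

Basis: 1 mol A initially; let X = conversion of A. Extent ξ = X.
At extent ξ: n_A = 1 − X; n_D = 3.41 − X; n_C = X.
Total moles n_T = 4.41 − X.
K_p = p_C / (p_A p_D) with p_i = (n_i/n_T)·P.
At X = 0.72: the mole-fraction product g(X) = Π y_i^ν_i = 3.527. Since K_p = g(X)·P^{-1}, P = (g/K_p)^(1/1) = (3.527/0.0109)^(1/1) = 324 kPa.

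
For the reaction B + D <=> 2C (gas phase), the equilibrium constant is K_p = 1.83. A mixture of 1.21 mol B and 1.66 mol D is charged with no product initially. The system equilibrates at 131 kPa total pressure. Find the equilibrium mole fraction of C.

y_C = 0.395

Take 1.21 mol B as basis and let X be its fractional conversion, so ξ = 1.21X.
Moles: n_B = 1.21 − 1.21X; n_D = 1.66 − 1.21X; n_C = 2.42X.
Total moles n_T = 2.87 (Δν = 0, constant).
y_i = n_i/n_T, p_i = y_i·P. K_p = p_C^2 / (p_B p_D).
Substituting and setting equal to 1.83 gives a polynomial in X; the root in (0,1) is X = 0.469.
Then n_C = 1.13, n_T = 2.87, so y_C = 0.395.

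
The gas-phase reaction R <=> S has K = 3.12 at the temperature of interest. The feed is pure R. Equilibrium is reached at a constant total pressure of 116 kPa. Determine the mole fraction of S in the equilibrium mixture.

Let X = conversion of R (basis 1 mol R); extent of reaction ξ = X.
At extent ξ: n_R = 1 − X; n_S = X.
n_T stays at 1 (no change in mole number).
With p_i = (n_i/n_T)P, K = p_S / (p_R).
Equating to 3.12 and solving on 0 < X < 1: X = 0.757.
Then n_S = 0.757, n_T = 1, so y_S = 0.757.

y_S = 0.757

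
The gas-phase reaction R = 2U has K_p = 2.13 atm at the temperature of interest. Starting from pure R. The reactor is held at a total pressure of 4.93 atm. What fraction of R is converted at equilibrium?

X = 0.312

Basis: 1 mol R initially; let X = conversion of R. Extent ξ = X.
Species balance: n_R = 1 − X; n_U = 2X.
Total moles n_T = 1 + X.
Mole fractions y_i = n_i/n_T; K_p = p_U^2 / (p_R) with p_i = y_i·P.
Setting this equal to 2.13 atm and taking the physical root (0 < X < 1) gives X = 0.312.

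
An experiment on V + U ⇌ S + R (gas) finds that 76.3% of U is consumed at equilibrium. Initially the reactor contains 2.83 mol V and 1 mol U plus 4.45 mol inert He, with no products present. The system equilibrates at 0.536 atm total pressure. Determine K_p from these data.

K_p = 1.19

Basis: 1 mol U initially; let X = conversion of U. Extent ξ = X.
At extent ξ: n_V = 2.83 − X; n_U = 1 − X; n_S = X; n_R = X; n_I = 4.45 (inert).
Total moles n_T = 8.28 (Δν = 0, constant).
At X = 0.763: n_V = 2.07, n_U = 0.237, n_S = 0.763, n_R = 0.763, n_T = 8.28.
p_i = (n_i/n_T)·P. K_p = p_S p_R / (p_V p_U) = 1.19.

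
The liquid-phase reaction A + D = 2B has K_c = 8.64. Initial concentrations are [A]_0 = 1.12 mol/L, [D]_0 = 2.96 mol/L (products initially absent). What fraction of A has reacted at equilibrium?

X = 0.826

Let X = conversion of A; extent ξ = 1.12·X mol/L.
Concentrations: [A] = 1.12 − 1.12X; [D] = 2.96 − 1.12X; [B] = 2.24X.
K_c = [B]^2 / ([A] [D]).
This equals 8.64 at X = 0.826 (the root in 0 < X < 1).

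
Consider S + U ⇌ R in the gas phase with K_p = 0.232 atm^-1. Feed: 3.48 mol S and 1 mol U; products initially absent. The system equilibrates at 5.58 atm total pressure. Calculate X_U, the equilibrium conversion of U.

X = 0.492

Let X = conversion of U (basis 1 mol U); extent of reaction ξ = X.
At extent ξ: n_S = 3.48 − X; n_U = 1 − X; n_R = X.
Summing: n_T = 4.48 − X.
With p_i = (n_i/n_T)P, K_p = p_R / (p_S p_U).
Substituting and setting equal to 0.232 atm^-1 gives a polynomial in X; the root in (0,1) is X = 0.492.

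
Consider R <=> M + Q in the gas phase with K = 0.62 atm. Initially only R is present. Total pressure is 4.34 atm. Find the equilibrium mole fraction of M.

Take 1 mol R as basis and let X be its fractional conversion, so ξ = X.
Species balance: n_R = 1 − X; n_M = X; n_Q = X.
Summing: n_T = 1 + X.
Mole fractions y_i = n_i/n_T; K = p_M p_Q / (p_R) with p_i = y_i·P.
Substituting and setting equal to 0.62 atm gives a polynomial in X; the root in (0,1) is X = 0.354.
Then n_M = 0.354, n_T = 1.35, so y_M = 0.261.

y_M = 0.261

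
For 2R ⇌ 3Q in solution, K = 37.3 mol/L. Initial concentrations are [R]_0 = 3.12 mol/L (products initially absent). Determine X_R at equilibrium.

Let X = conversion of R; extent ξ = 3.12X/2 mol/L.
Concentrations: [R] = 3.12 − 3.12X; [Q] = 4.68X.
K = [Q]^3 / ([R]^2).
Solving K = 37.3 for X ∈ (0,1): X = 0.693.

X = 0.693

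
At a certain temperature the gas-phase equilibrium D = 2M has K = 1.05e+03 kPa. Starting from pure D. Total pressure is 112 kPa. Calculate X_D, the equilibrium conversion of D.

X = 0.837

Basis: 1 mol D initially; let X = conversion of D. Extent ξ = X.
At extent ξ: n_D = 1 − X; n_M = 2X.
Total moles n_T = 1 + X.
y_i = n_i/n_T, p_i = y_i·P. K = p_M^2 / (p_D).
Equating to 1.05e+03 kPa and solving on 0 < X < 1: X = 0.837.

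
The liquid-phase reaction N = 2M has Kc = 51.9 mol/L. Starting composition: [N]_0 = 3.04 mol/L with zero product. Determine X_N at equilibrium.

X = 0.836

Let X = conversion of N; extent ξ = 3.04·X mol/L.
Concentrations: [N] = 3.04 − 3.04X; [M] = 6.08X.
Kc = [M]^2 / ([N]).
Equating to 51.9 mol/L: the physical root is X = 0.836.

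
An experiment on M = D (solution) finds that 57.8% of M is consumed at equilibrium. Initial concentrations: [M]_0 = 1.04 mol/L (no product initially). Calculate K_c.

Let X = conversion of M.
Concentrations: [M] = 1.04 − 1.04X; [D] = 1.04X.
At X = 0.578: [M] = 0.439, [D] = 0.601.
K_c = [D] / ([M]) = 1.37.

K_c = 1.37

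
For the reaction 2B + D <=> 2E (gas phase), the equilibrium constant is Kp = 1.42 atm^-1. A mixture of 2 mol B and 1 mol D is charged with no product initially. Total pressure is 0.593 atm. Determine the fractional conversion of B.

X = 0.317

Take 2 mol B as basis and let X be its fractional conversion, so ξ = X.
Mole table: n_B = 2 − 2X; n_D = 1 − X; n_E = 2X.
Summing: n_T = 3 − X.
Mole fractions y_i = n_i/n_T; Kp = p_E^2 / (p_B^2 p_D) with p_i = y_i·P.
Equating to 1.42 atm^-1 and solving on 0 < X < 1: X = 0.317.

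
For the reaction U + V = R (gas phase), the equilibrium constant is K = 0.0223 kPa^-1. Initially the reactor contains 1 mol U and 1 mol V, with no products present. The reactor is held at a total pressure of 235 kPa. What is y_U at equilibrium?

y_U = 0.286

Let X = conversion of U (basis 1 mol U); extent of reaction ξ = X.
Moles: n_U = 1 − X; n_V = 1 − X; n_R = X.
n_T = Σnᵢ = 2 − X.
Mole fractions y_i = n_i/n_T; K = p_R / (p_U p_V) with p_i = y_i·P.
This yields a degree-2 equation in X; solving on (0,1), X = 0.600.
Then n_U = 0.4, n_T = 1.4, so y_U = 0.286.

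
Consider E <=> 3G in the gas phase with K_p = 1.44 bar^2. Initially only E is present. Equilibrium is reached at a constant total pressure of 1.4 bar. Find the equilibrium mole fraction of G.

Let X = conversion of E (basis 1 mol E); extent of reaction ξ = X.
At extent ξ: n_E = 1 − X; n_G = 3X.
n_T = Σnᵢ = 1 + 2X.
With p_i = (n_i/n_T)P, K_p = p_G^3 / (p_E).
This yields a degree-3 equation in X; solving on (0,1), X = 0.373.
Then n_G = 1.12, n_T = 1.75, so y_G = 0.641.

y_G = 0.641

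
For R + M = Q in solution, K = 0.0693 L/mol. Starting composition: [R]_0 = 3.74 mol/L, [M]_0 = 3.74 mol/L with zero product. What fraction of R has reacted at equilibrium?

Let X = conversion of R; extent ξ = 3.74·X mol/L.
Concentrations: [R] = 3.74 − 3.74X; [M] = 3.74 − 3.74X; [Q] = 3.74X.
K = [Q] / ([R] [M]).
Setting equal to 0.0693 and solving for X on (0,1) gives X = 0.176.

X = 0.176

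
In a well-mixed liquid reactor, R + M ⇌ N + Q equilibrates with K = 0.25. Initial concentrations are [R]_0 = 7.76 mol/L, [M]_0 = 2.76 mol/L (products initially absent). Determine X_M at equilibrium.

X = 0.523

Let X = conversion of M; extent ξ = 2.76·X mol/L.
Concentrations: [R] = 7.76 − 2.76X; [M] = 2.76 − 2.76X; [N] = 2.76X; [Q] = 2.76X.
K = [N] [Q] / ([R] [M]).
Solving K = 0.25 for X ∈ (0,1): X = 0.523.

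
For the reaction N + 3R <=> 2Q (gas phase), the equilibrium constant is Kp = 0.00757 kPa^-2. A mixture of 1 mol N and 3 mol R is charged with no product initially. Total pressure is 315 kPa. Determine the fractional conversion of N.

X = 0.835

Basis: 1 mol N initially; let X = conversion of N. Extent ξ = X.
Mole table: n_N = 1 − X; n_R = 3 − 3X; n_Q = 2X.
Summing: n_T = 4 − 2X.
y_i = n_i/n_T, p_i = y_i·P. Kp = p_Q^2 / (p_N p_R^3).
Equating to 0.00757 kPa^-2 and solving on 0 < X < 1: X = 0.835.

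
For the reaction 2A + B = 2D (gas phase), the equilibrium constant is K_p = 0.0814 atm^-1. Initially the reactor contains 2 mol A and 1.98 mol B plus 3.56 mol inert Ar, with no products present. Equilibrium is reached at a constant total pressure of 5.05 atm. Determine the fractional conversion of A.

Basis: 2 mol A initially; let X = conversion of A. Extent ξ = X.
Mole table: n_A = 2 − 2X; n_B = 1.98 − X; n_D = 2X; n_I = 3.56 (inert).
Summing: n_T = 7.54 − X.
Mole fractions y_i = n_i/n_T; K_p = p_D^2 / (p_A^2 p_B) with p_i = y_i·P.
This yields a degree-3 equation in X; solving on (0,1), X = 0.238.

X = 0.238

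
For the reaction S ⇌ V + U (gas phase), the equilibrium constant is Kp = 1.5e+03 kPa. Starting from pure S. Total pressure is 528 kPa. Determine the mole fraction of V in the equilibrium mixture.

y_V = 0.462

Take 1 mol S as basis and let X be its fractional conversion, so ξ = X.
Mole table: n_S = 1 − X; n_V = X; n_U = X.
Summing: n_T = 1 + X.
With p_i = (n_i/n_T)P, Kp = p_V p_U / (p_S).
Setting this equal to 1.5e+03 kPa and taking the physical root (0 < X < 1) gives X = 0.860.
Then n_V = 0.86, n_T = 1.86, so y_V = 0.462.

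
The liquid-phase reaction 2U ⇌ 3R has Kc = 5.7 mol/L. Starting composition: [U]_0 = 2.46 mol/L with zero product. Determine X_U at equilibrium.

X = 0.532

Let X = conversion of U; extent ξ = 2.46X/2 mol/L.
Concentrations: [U] = 2.46 − 2.46X; [R] = 3.69X.
Kc = [R]^3 / ([U]^2).
Equating to 5.7 mol/L: the physical root is X = 0.532.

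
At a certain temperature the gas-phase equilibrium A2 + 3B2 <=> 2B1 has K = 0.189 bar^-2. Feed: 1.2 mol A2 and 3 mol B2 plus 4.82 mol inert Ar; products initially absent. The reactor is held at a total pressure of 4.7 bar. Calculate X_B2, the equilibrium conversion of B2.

Let X = conversion of B2 (basis 3 mol B2); extent of reaction ξ = X.
Species balance: n_A2 = 1.2 − X; n_B2 = 3 − 3X; n_B1 = 2X; n_I = 4.82 (inert).
Total moles n_T = 9.02 − 2X.
Mole fractions y_i = n_i/n_T; K = p_B1^2 / (p_A2 p_B2^3) with p_i = y_i·P.
Equating to 0.189 bar^-2 and solving on 0 < X < 1: X = 0.327.

X = 0.327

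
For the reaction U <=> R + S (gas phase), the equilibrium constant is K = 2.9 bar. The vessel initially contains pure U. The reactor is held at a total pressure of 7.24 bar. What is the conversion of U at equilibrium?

Take 1 mol U as basis and let X be its fractional conversion, so ξ = X.
Mole table: n_U = 1 − X; n_R = X; n_S = X.
n_T = Σnᵢ = 1 + X.
With p_i = (n_i/n_T)P, K = p_R p_S / (p_U).
This yields a degree-2 equation in X; solving on (0,1), X = 0.535.

X = 0.535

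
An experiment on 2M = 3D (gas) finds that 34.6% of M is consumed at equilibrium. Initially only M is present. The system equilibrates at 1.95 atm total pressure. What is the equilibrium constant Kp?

Take 1 mol M as basis and let X be its fractional conversion, so ξ = 0.5X.
At extent ξ: n_M = 1 − X; n_D = 1.5X.
Total moles n_T = 1 + 0.5X.
At X = 0.346: n_M = 0.654, n_D = 0.519, n_T = 1.17.
p_i = (n_i/n_T)·P. Kp = p_D^3 / (p_M^2) = 0.543 atm.

Kp = 0.543 atm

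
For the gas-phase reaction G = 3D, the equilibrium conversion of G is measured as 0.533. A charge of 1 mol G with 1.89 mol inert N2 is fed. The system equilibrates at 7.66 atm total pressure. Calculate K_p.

Basis: 1 mol G initially; let X = conversion of G. Extent ξ = X.
Moles: n_G = 1 − X; n_D = 3X; n_I = 1.89 (inert).
Summing: n_T = 2.89 + 2X.
At X = 0.533: n_G = 0.467, n_D = 1.6, n_T = 3.96.
p_i = (n_i/n_T)·P. K_p = p_D^3 / (p_G) = 32.8 atm^2.

K_p = 32.8 atm^2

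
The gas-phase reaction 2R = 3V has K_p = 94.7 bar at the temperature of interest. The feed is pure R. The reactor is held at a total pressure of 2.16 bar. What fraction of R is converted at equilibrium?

Take 1 mol R as basis and let X be its fractional conversion, so ξ = 0.5X.
Moles: n_R = 1 − X; n_V = 1.5X.
Total moles n_T = 1 + 0.5X.
With p_i = (n_i/n_T)P, K_p = p_V^3 / (p_R^2).
Equating to 94.7 bar and solving on 0 < X < 1: X = 0.825.

X = 0.825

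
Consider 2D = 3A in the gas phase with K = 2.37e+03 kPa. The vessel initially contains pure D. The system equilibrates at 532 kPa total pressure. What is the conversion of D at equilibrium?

Take 1 mol D as basis and let X be its fractional conversion, so ξ = 0.5X.
Moles: n_D = 1 − X; n_A = 1.5X.
Total moles n_T = 1 + 0.5X.
With p_i = (n_i/n_T)P, K = p_A^3 / (p_D^2).
Setting this equal to 2.37e+03 kPa and taking the physical root (0 < X < 1) gives X = 0.625.

X = 0.625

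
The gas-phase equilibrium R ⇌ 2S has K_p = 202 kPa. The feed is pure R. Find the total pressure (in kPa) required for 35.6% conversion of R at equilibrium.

Let X = conversion of R (basis 1 mol R); extent of reaction ξ = X.
Species balance: n_R = 1 − X; n_S = 2X.
Total moles n_T = 1 + X.
K_p = p_S^2 / (p_R) with p_i = (n_i/n_T)·P.
At X = 0.356: the mole-fraction product g(X) = Π y_i^ν_i = 0.5805. Since K_p = g(X)·P^{1}, P = (K_p/g)^(1/1) = (202/0.5805)^(1/1) = 348 kPa.

P = 348 kPa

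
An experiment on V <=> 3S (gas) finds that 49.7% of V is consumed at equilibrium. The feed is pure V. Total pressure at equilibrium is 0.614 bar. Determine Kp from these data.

Take 1 mol V as basis and let X be its fractional conversion, so ξ = X.
At extent ξ: n_V = 1 − X; n_S = 3X.
Summing: n_T = 1 + 2X.
At X = 0.497: n_V = 0.503, n_S = 1.49, n_T = 1.99.
p_i = (n_i/n_T)·P. Kp = p_S^3 / (p_V) = 0.625 bar^2.

Kp = 0.625 bar^2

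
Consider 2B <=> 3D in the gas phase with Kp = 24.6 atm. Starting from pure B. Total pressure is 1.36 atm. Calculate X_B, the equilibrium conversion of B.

X = 0.757

Take 1 mol B as basis and let X be its fractional conversion, so ξ = 0.5X.
Mole table: n_B = 1 − X; n_D = 1.5X.
n_T = Σnᵢ = 1 + 0.5X.
y_i = n_i/n_T, p_i = y_i·P. Kp = p_D^3 / (p_B^2).
This yields a degree-3 equation in X; solving on (0,1), X = 0.757.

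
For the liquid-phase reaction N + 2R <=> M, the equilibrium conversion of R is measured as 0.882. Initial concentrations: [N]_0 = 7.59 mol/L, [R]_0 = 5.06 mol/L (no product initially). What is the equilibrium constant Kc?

Let X = conversion of R.
Concentrations: [N] = 7.59 − 2.53X; [R] = 5.06 − 5.06X; [M] = 2.53X.
At X = 0.882: [N] = 5.36, [R] = 0.597, [M] = 2.23.
Kc = [M] / ([N] [R]^2) = 1.17 (mol/L)^-2.

Kc = 1.17 (mol/L)^-2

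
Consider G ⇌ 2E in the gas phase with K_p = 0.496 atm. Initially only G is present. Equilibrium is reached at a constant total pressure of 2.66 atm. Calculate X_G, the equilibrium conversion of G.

Basis: 1 mol G initially; let X = conversion of G. Extent ξ = X.
Species balance: n_G = 1 − X; n_E = 2X.
n_T = Σnᵢ = 1 + X.
Mole fractions y_i = n_i/n_T; K_p = p_E^2 / (p_G) with p_i = y_i·P.
Setting this equal to 0.496 atm and taking the physical root (0 < X < 1) gives X = 0.211.

X = 0.211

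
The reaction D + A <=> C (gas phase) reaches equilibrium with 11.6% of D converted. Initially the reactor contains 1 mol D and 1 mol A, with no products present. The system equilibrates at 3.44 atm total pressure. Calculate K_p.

K_p = 0.0813 atm^-1

Let X = conversion of D (basis 1 mol D); extent of reaction ξ = X.
Moles: n_D = 1 − X; n_A = 1 − X; n_C = X.
Summing: n_T = 2 − X.
At X = 0.116: n_D = 0.884, n_A = 0.884, n_C = 0.116, n_T = 1.88.
p_i = (n_i/n_T)·P. K_p = p_C / (p_D p_A) = 0.0813 atm^-1.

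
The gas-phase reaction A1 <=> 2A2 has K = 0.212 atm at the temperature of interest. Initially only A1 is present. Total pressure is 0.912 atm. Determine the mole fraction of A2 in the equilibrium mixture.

y_A2 = 0.380

Take 1 mol A1 as basis and let X be its fractional conversion, so ξ = X.
Species balance: n_A1 = 1 − X; n_A2 = 2X.
Total moles n_T = 1 + X.
With p_i = (n_i/n_T)P, K = p_A2^2 / (p_A1).
Substituting and setting equal to 0.212 atm gives a polynomial in X; the root in (0,1) is X = 0.234.
Then n_A2 = 0.469, n_T = 1.23, so y_A2 = 0.380.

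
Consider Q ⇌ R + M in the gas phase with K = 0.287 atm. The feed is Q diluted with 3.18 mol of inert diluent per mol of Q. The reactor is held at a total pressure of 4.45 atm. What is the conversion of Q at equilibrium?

Basis: 1 mol Q initially; let X = conversion of Q. Extent ξ = X.
Species balance: n_Q = 1 − X; n_R = X; n_M = X; n_I = 3.18 (inert).
n_T = Σnᵢ = 4.18 + X.
With p_i = (n_i/n_T)P, K = p_R p_M / (p_Q).
Substituting and setting equal to 0.287 atm gives a polynomial in X; the root in (0,1) is X = 0.416.

X = 0.416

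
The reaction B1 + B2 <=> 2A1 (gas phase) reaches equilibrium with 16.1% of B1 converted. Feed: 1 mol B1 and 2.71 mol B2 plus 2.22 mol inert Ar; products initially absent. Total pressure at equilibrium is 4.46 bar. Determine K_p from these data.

K_p = 0.0485

Take 1 mol B1 as basis and let X be its fractional conversion, so ξ = X.
Moles: n_B1 = 1 − X; n_B2 = 2.71 − X; n_A1 = 2X; n_I = 2.22 (inert).
Total moles n_T = 5.93 (Δν = 0, constant).
At X = 0.161: n_B1 = 0.839, n_B2 = 2.55, n_A1 = 0.322, n_T = 5.93.
p_i = (n_i/n_T)·P. K_p = p_A1^2 / (p_B1 p_B2) = 0.0485.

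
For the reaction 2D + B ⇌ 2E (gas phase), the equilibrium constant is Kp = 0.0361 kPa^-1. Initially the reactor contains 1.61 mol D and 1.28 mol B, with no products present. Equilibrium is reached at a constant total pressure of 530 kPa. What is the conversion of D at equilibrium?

X = 0.708

Let X = conversion of D (basis 1.61 mol D); extent of reaction ξ = 0.805X.
Species balance: n_D = 1.61 − 1.61X; n_B = 1.28 − 0.805X; n_E = 1.61X.
Summing: n_T = 2.89 − 0.805X.
With p_i = (n_i/n_T)P, Kp = p_E^2 / (p_D^2 p_B).
This yields a degree-3 equation in X; solving on (0,1), X = 0.708.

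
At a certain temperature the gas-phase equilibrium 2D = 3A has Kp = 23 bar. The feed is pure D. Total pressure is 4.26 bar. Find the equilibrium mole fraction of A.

Basis: 1 mol D initially; let X = conversion of D. Extent ξ = 0.5X.
At extent ξ: n_D = 1 − X; n_A = 1.5X.
n_T = Σnᵢ = 1 + 0.5X.
Mole fractions y_i = n_i/n_T; Kp = p_A^3 / (p_D^2) with p_i = y_i·P.
This yields a degree-3 equation in X; solving on (0,1), X = 0.644.
Then n_A = 0.967, n_T = 1.32, so y_A = 0.731.

y_A = 0.731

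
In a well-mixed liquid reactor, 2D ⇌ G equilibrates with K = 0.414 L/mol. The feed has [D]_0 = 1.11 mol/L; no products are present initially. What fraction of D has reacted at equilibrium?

Let X = conversion of D; extent ξ = 1.11X/2 mol/L.
Concentrations: [D] = 1.11 − 1.11X; [G] = 0.555X.
K = [G] / ([D]^2).
This equals 0.414 at X = 0.368 (the root in 0 < X < 1).

X = 0.368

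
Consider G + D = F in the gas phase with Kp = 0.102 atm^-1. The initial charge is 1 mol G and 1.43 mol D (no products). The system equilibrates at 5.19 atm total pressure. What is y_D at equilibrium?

Let X = conversion of G (basis 1 mol G); extent of reaction ξ = X.
At extent ξ: n_G = 1 − X; n_D = 1.43 − X; n_F = X.
Total moles n_T = 2.43 − X.
With p_i = (n_i/n_T)P, Kp = p_F / (p_G p_D).
Setting this equal to 0.102 atm^-1 and taking the physical root (0 < X < 1) gives X = 0.224.
Then n_D = 1.21, n_T = 2.21, so y_D = 0.547.

y_D = 0.547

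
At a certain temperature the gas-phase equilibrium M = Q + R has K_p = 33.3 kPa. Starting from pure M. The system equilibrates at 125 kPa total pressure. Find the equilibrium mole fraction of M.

Basis: 1 mol M initially; let X = conversion of M. Extent ξ = X.
At extent ξ: n_M = 1 − X; n_Q = X; n_R = X.
Total moles n_T = 1 + X.
y_i = n_i/n_T, p_i = y_i·P. K_p = p_Q p_R / (p_M).
Setting this equal to 33.3 kPa and taking the physical root (0 < X < 1) gives X = 0.459.
Then n_M = 0.541, n_T = 1.46, so y_M = 0.371.

y_M = 0.371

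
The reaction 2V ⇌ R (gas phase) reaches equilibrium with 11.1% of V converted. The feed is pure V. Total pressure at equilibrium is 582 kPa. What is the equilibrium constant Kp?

Kp = 0.000114 kPa^-1

Take 1 mol V as basis and let X be its fractional conversion, so ξ = 0.5X.
Moles: n_V = 1 − X; n_R = 0.5X.
Summing: n_T = 1 − 0.5X.
At X = 0.111: n_V = 0.889, n_R = 0.0555, n_T = 0.945.
p_i = (n_i/n_T)·P. Kp = p_R / (p_V^2) = 0.000114 kPa^-1.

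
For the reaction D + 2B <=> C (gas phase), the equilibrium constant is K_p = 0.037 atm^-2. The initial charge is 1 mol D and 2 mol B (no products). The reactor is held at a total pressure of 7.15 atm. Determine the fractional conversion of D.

X = 0.370

Let X = conversion of D (basis 1 mol D); extent of reaction ξ = X.
Moles: n_D = 1 − X; n_B = 2 − 2X; n_C = X.
Summing: n_T = 3 − 2X.
Mole fractions y_i = n_i/n_T; K_p = p_C / (p_D p_B^2) with p_i = y_i·P.
This yields a degree-3 equation in X; solving on (0,1), X = 0.370.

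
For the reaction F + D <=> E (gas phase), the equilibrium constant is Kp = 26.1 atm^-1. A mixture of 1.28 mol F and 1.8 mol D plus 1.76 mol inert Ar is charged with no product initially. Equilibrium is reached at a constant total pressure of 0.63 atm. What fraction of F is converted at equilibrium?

Basis: 1.28 mol F initially; let X = conversion of F. Extent ξ = 1.28X.
Mole table: n_F = 1.28 − 1.28X; n_D = 1.8 − 1.28X; n_E = 1.28X; n_I = 1.76 (inert).
Summing: n_T = 4.84 − 1.28X.
With p_i = (n_i/n_T)P, Kp = p_E / (p_F p_D).
Equating to 26.1 atm^-1 and solving on 0 < X < 1: X = 0.775.

X = 0.775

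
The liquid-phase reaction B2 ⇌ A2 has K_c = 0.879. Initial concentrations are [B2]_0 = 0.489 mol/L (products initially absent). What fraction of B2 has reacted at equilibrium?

Let X = conversion of B2; extent ξ = 0.489·X mol/L.
Concentrations: [B2] = 0.489 − 0.489X; [A2] = 0.489X.
K_c = [A2] / ([B2]).
Solving K_c = 0.879 for X ∈ (0,1): X = 0.468.

X = 0.468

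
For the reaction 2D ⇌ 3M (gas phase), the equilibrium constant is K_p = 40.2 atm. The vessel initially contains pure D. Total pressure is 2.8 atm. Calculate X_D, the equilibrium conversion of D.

X = 0.738

Let X = conversion of D (basis 1 mol D); extent of reaction ξ = 0.5X.
Moles: n_D = 1 − X; n_M = 1.5X.
n_T = Σnᵢ = 1 + 0.5X.
Mole fractions y_i = n_i/n_T; K_p = p_M^3 / (p_D^2) with p_i = y_i·P.
Equating to 40.2 atm and solving on 0 < X < 1: X = 0.738.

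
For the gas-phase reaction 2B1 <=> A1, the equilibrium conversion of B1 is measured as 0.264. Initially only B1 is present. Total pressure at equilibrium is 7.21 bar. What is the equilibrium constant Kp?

Kp = 0.0293 bar^-1

Let X = conversion of B1 (basis 1 mol B1); extent of reaction ξ = 0.5X.
Species balance: n_B1 = 1 − X; n_A1 = 0.5X.
Summing: n_T = 1 − 0.5X.
At X = 0.264: n_B1 = 0.736, n_A1 = 0.132, n_T = 0.868.
p_i = (n_i/n_T)·P. Kp = p_A1 / (p_B1^2) = 0.0293 bar^-1.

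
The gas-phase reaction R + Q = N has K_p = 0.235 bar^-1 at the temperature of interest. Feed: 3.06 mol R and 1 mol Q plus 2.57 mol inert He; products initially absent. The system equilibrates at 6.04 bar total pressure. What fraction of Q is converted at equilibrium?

Let X = conversion of Q (basis 1 mol Q); extent of reaction ξ = X.
Species balance: n_R = 3.06 − X; n_Q = 1 − X; n_N = X; n_I = 2.57 (inert).
n_T = Σnᵢ = 6.63 − X.
With p_i = (n_i/n_T)P, K_p = p_N / (p_R p_Q).
Equating to 0.235 bar^-1 and solving on 0 < X < 1: X = 0.378.

X = 0.378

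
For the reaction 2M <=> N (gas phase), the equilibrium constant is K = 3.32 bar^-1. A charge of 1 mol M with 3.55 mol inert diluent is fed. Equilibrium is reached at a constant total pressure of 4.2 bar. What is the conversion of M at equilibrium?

X = 0.680

Let X = conversion of M (basis 1 mol M); extent of reaction ξ = 0.5X.
Mole table: n_M = 1 − X; n_N = 0.5X; n_I = 3.55 (inert).
Total moles n_T = 4.55 − 0.5X.
With p_i = (n_i/n_T)P, K = p_N / (p_M^2).
This yields a degree-2 equation in X; solving on (0,1), X = 0.680.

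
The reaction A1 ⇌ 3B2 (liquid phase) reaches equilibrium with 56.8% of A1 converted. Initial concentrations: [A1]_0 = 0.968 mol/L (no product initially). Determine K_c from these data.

Let X = conversion of A1.
Concentrations: [A1] = 0.968 − 0.968X; [B2] = 2.9X.
At X = 0.568: [A1] = 0.418, [B2] = 1.65.
K_c = [B2]^3 / ([A1]) = 10.7 (mol/L)^2.

K_c = 10.7 (mol/L)^2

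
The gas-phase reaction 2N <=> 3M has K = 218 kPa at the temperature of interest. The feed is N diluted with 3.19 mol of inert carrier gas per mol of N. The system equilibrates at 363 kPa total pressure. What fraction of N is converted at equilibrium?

X = 0.547

Basis: 1 mol N initially; let X = conversion of N. Extent ξ = 0.5X.
At extent ξ: n_N = 1 − X; n_M = 1.5X; n_I = 3.19 (inert).
Summing: n_T = 4.19 + 0.5X.
With p_i = (n_i/n_T)P, K = p_M^3 / (p_N^2).
This yields a degree-3 equation in X; solving on (0,1), X = 0.547.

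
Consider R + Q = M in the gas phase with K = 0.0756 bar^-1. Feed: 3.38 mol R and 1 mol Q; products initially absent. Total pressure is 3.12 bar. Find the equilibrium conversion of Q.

X = 0.153

Basis: 1 mol Q initially; let X = conversion of Q. Extent ξ = X.
At extent ξ: n_R = 3.38 − X; n_Q = 1 − X; n_M = X.
n_T = Σnᵢ = 4.38 − X.
y_i = n_i/n_T, p_i = y_i·P. K = p_M / (p_R p_Q).
Substituting and setting equal to 0.0756 bar^-1 gives a polynomial in X; the root in (0,1) is X = 0.153.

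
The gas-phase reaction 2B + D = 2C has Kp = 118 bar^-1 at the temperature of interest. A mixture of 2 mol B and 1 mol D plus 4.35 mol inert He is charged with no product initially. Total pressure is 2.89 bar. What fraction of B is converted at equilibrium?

Take 2 mol B as basis and let X be its fractional conversion, so ξ = X.
At extent ξ: n_B = 2 − 2X; n_D = 1 − X; n_C = 2X; n_I = 4.35 (inert).
Total moles n_T = 7.35 − X.
Mole fractions y_i = n_i/n_T; Kp = p_C^2 / (p_B^2 p_D) with p_i = y_i·P.
Equating to 118 bar^-1 and solving on 0 < X < 1: X = 0.774.

X = 0.774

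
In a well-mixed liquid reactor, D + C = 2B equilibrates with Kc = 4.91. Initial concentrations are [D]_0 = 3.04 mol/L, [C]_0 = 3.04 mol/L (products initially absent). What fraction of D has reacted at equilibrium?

Let X = conversion of D; extent ξ = 3.04·X mol/L.
Concentrations: [D] = 3.04 − 3.04X; [C] = 3.04 − 3.04X; [B] = 6.08X.
Kc = [B]^2 / ([D] [C]).
This equals 4.91 at X = 0.526 (the root in 0 < X < 1).

X = 0.526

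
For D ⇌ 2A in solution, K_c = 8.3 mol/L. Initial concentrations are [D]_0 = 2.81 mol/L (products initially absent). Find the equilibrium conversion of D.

X = 0.566

Let X = conversion of D; extent ξ = 2.81·X mol/L.
Concentrations: [D] = 2.81 − 2.81X; [A] = 5.62X.
K_c = [A]^2 / ([D]).
This equals 8.3 at X = 0.566 (the root in 0 < X < 1).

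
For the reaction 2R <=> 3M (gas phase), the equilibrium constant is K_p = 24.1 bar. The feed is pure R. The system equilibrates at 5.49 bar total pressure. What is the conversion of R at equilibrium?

Take 1 mol R as basis and let X be its fractional conversion, so ξ = 0.5X.
Mole table: n_R = 1 − X; n_M = 1.5X.
Summing: n_T = 1 + 0.5X.
Mole fractions y_i = n_i/n_T; K_p = p_M^3 / (p_R^2) with p_i = y_i·P.
Setting this equal to 24.1 bar and taking the physical root (0 < X < 1) gives X = 0.623.

X = 0.623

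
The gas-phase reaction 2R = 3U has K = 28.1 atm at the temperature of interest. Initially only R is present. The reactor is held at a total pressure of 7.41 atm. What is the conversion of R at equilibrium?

Basis: 1 mol R initially; let X = conversion of R. Extent ξ = 0.5X.
Moles: n_R = 1 − X; n_U = 1.5X.
Summing: n_T = 1 + 0.5X.
With p_i = (n_i/n_T)P, K = p_U^3 / (p_R^2).
Equating to 28.1 atm and solving on 0 < X < 1: X = 0.608.

X = 0.608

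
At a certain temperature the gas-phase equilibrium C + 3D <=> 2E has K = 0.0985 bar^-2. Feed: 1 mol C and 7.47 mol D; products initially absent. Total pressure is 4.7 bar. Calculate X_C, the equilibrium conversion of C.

Basis: 1 mol C initially; let X = conversion of C. Extent ξ = X.
Species balance: n_C = 1 − X; n_D = 7.47 − 3X; n_E = 2X.
Summing: n_T = 8.47 − 2X.
With p_i = (n_i/n_T)P, K = p_E^2 / (p_C p_D^3).
Setting this equal to 0.0985 bar^-2 and taking the physical root (0 < X < 1) gives X = 0.704.

X = 0.704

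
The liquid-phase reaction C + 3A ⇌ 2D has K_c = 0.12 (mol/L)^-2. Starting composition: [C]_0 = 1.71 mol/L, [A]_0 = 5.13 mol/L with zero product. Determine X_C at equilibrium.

X = 0.456

Let X = conversion of C; extent ξ = 1.71·X mol/L.
Concentrations: [C] = 1.71 − 1.71X; [A] = 5.13 − 5.13X; [D] = 3.42X.
K_c = [D]^2 / ([C] [A]^3).
Solving K_c = 0.12 for X ∈ (0,1): X = 0.456.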